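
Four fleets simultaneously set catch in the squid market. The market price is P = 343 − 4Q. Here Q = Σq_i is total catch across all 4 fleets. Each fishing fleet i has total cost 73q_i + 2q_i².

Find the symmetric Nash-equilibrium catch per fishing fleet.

11.25

A representative fishing fleet's profit is π_i = q_i(343 − 4Q) − 73q_i − 2q_i², with Q = q_i + Σ_{j≠i} q_j.
First-order condition: 270 − 12q_i − 4Σ_{j≠i} q_j = 0.
Imposing symmetry (q_j = q for all j) turns Σ_{j≠i} q_j into 3q, so 270 = 24q and q = 11.25.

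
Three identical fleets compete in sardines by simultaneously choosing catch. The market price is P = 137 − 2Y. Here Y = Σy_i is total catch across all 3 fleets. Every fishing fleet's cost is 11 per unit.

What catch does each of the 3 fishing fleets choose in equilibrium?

A representative fishing fleet's profit is π_i = y_i(137 − 2Y) − 11y_i, with Y = y_i + Σ_{j≠i} y_j.
First-order condition: 126 − 4y_i − 2Σ_{j≠i} y_j = 0.
Imposing symmetry (y_j = y for all j) turns Σ_{j≠i} y_j into 2y, so 126 = 8y and y = 15.75.

15.75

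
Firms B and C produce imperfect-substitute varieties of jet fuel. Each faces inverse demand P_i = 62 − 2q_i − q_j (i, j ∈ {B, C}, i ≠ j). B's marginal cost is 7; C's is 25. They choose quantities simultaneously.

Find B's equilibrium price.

Firm B's profit: π = q_B(62 − 2q_B − q_C) − 7q_B.
∂π/∂q_B = 55 − 4q_B − q_C = 0 ⇒ q_B = 13.75 − 0.25q_C.
Similarly q_C = 9.25 − 0.25q_B.
Solving the two reaction functions simultaneously: (1 − (−0.25)(−0.25))q_B = 13.75 − 0.25·9.25, so 0.9375q_B = 11.4375 and q_B = 12.2.
Then q_C = 9.25 − 0.25·12.2 = 6.2.
P_B = 62 − 2·12.2 − 6.2 = 31.4.

31.4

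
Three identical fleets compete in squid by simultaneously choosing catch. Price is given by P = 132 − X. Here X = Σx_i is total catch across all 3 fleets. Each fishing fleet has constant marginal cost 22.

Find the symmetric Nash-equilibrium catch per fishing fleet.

A representative fishing fleet's profit is π_i = x_i(132 − X) − 22x_i, with X = x_i + Σ_{j≠i} x_j.
First-order condition: 110 − 2x_i − Σ_{j≠i} x_j = 0.
Imposing symmetry (x_j = x for all j) turns Σ_{j≠i} x_j into 2x, so 110 = 4x and x = 27.5.

27.5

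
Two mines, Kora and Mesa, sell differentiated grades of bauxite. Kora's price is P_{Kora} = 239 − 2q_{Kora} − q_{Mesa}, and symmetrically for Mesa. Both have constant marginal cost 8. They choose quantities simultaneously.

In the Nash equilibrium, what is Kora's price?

100.4

Mine Kora's profit: π = q_{Kora}(239 − 2q_{Kora} − q_{Mesa}) − 8q_{Kora}.
∂π/∂q_{Kora} = 231 − 4q_{Kora} − q_{Mesa} = 0 ⇒ q_{Kora} = 57.75 − 0.25q_{Mesa}.
By symmetry q_{Mesa} = q_{Kora}; substituting into the reaction function, 1.25q_{Kora} = 57.75 and q_{Kora} = 46.2.
P_{Kora} = 239 − 2·46.2 − 46.2 = 100.4.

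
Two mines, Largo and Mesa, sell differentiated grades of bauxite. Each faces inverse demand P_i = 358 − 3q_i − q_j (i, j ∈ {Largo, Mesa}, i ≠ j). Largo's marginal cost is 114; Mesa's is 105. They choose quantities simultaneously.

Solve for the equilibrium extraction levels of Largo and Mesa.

34.6, 36.4

Mine Largo's profit: π = q_{Largo}(358 − 3q_{Largo} − q_{Mesa}) − 114q_{Largo}.
∂π/∂q_{Largo} = 244 − 6q_{Largo} − q_{Mesa} = 0 ⇒ q_{Largo} = 122/3 − (1/6)q_{Mesa}.
Similarly q_{Mesa} = 253/6 − (1/6)q_{Largo}.
Solving the two reaction functions simultaneously: (1 − (−1/6)(−1/6))q_{Largo} = 122/3 − (1/6)·(253/6), so (35/36)q_{Largo} = 1211/36 and q_{Largo} = 34.6.
Then q_{Mesa} = 253/6 − (1/6)·34.6 = 36.4.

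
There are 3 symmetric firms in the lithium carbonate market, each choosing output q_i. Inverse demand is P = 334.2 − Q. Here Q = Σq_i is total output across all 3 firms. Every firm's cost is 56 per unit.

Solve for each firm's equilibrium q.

69.55

A representative firm's profit is π_i = q_i(334.2 − Q) − 56q_i, with Q = q_i + Σ_{j≠i} q_j.
First-order condition: 278.2 − 2q_i − Σ_{j≠i} q_j = 0.
In a symmetric equilibrium every firm chooses the same q, so Σ_{j≠i} q_j = 2q. The condition becomes 278.2 − 4q = 0, giving q = 278.2/4 = 69.55.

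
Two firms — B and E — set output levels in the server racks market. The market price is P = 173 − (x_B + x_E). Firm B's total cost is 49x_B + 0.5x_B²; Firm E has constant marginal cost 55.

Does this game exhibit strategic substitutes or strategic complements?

strategic substitutes

Firm B's profit: π = x_B(173 − (x_B + x_E)) − 49x_B − 0.5x_B².
∂π/∂x_B = 124 − 3x_B − x_E = 0, so x_B = 124/3 − (1/3)x_E.
The best-response slope dx_B/dx_E = −1/3 < 0: the reaction function is downward-sloping, so the choices are strategic substitutes.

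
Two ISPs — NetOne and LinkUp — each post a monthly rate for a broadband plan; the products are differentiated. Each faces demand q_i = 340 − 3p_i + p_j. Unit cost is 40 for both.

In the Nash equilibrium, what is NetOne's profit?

NetOne's profit: π = (p_{NetOne} − 40)(340 − 3p_{NetOne} + p_{LinkUp}).
∂π/∂p_{NetOne} = 460 − 6p_{NetOne} + p_{LinkUp} = 0 ⇒ p_{NetOne} = 230/3 + (1/6)p_{LinkUp}.
The game is symmetric, so in equilibrium p_{LinkUp} = p_{NetOne}: the reaction function gives (5/6)p_{NetOne} = 230/3, hence p_{NetOne} = 92.
q_{NetOne} = 340 − 3·92 + 92 = 156.
Profit = (92 − 40)·156 = 8112.

8112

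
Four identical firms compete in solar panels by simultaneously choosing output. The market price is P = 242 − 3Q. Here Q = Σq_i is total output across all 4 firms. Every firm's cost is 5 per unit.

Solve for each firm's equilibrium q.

15.8

A representative firm's profit is π_i = q_i(242 − 3Q) − 5q_i, with Q = q_i + Σ_{j≠i} q_j.
First-order condition: 237 − 6q_i − 3Σ_{j≠i} q_j = 0.
In a symmetric equilibrium every firm chooses the same q, so Σ_{j≠i} q_j = 3q. The condition becomes 237 − 15q = 0, giving q = 237/15 = 15.8.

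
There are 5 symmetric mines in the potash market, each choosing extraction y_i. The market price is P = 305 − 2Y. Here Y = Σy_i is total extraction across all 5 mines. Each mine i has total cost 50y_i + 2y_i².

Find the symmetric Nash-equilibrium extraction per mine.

A representative mine's profit is π_i = y_i(305 − 2Y) − 50y_i − 2y_i², with Y = y_i + Σ_{j≠i} y_j.
First-order condition: 255 − 8y_i − 2Σ_{j≠i} y_j = 0.
In a symmetric equilibrium every mine chooses the same y, so Σ_{j≠i} y_j = 4y. The condition becomes 255 − 16y = 0, giving y = 255/16 = 15.9375.

15.9375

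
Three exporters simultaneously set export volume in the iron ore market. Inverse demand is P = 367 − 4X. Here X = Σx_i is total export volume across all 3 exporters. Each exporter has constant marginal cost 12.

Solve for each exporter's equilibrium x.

A representative exporter's profit is π_i = x_i(367 − 4X) − 12x_i, with X = x_i + Σ_{j≠i} x_j.
First-order condition: 355 − 8x_i − 4Σ_{j≠i} x_j = 0.
With identical exporters, set every x_j = x: then 355 − 8x − 8x = 0, i.e. x = 355/16 = 22.1875.

22.1875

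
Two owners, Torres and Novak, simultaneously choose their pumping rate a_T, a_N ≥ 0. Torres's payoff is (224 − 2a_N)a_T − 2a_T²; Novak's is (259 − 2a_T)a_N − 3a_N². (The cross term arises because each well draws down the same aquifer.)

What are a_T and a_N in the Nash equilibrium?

41.3, 29.4

Expanding Torres's payoff: 224a_T − 2a_Na_T − 2a_T².
∂π/∂a_T = 224 − 2a_N − 4a_T = 0, so a_T = 56 − 0.5a_N.
Likewise for Novak: a_N = 259/6 − (1/3)a_T.
Solving the two reaction functions simultaneously: (1 − (−0.5)(−1/3))a_T = 56 − 0.5·(259/6), so (5/6)a_T = 413/12 and a_T = 41.3.
Then a_N = 259/6 − (1/3)·41.3 = 29.4.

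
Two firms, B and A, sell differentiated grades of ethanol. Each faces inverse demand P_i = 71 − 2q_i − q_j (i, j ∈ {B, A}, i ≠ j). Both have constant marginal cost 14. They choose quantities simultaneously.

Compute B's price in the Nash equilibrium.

36.8

Firm B's profit: π = q_B(71 − 2q_B − q_A) − 14q_B.
∂π/∂q_B = 57 − 4q_B − q_A = 0 ⇒ q_B = 14.25 − 0.25q_A.
By symmetry q_A = q_B; substituting into the reaction function, 1.25q_B = 14.25 and q_B = 11.4.
P_B = 71 − 2·11.4 − 11.4 = 36.8.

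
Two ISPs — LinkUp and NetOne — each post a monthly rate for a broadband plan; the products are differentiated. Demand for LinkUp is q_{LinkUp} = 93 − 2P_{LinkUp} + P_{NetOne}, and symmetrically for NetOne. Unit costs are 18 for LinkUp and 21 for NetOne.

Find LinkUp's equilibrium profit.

1290.32

LinkUp's profit: π = (P_{LinkUp} − 18)(93 − 2P_{LinkUp} + P_{NetOne}).
∂π/∂P_{LinkUp} = 129 − 4P_{LinkUp} + P_{NetOne} = 0 ⇒ P_{LinkUp} = 32.25 + 0.25P_{NetOne}.
Similarly P_{NetOne} = 33.75 + 0.25P_{LinkUp}.
Plugging P_{NetOne} into LinkUp's best response: P_{LinkUp} = 32.25 + 0.25(33.75 + 0.25P_{LinkUp}) ⇒ 0.9375P_{LinkUp} = 40.6875, so P_{LinkUp} = 43.4.
Then P_{NetOne} = 33.75 + 0.25·43.4 = 44.6.
q_{LinkUp} = 93 − 2·43.4 + 44.6 = 50.8.
Profit = (43.4 − 18)·50.8 = 1290.32.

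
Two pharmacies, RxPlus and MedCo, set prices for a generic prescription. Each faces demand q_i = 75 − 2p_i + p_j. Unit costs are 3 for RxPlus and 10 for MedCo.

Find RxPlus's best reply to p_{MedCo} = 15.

RxPlus's profit: π = (p_{RxPlus} − 3)(75 − 2p_{RxPlus} + p_{MedCo}).
∂π/∂p_{RxPlus} = 81 − 4p_{RxPlus} + p_{MedCo} = 0 ⇒ p_{RxPlus} = 20.25 + 0.25p_{MedCo}.
At p_{MedCo} = 15: p_{RxPlus} = 20.25 + 0.25·15 = 24.

24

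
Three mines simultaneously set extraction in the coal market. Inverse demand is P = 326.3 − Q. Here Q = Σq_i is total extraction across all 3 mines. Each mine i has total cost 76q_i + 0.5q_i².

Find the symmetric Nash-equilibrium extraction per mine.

A representative mine's profit is π_i = q_i(326.3 − Q) − 76q_i − 0.5q_i², with Q = q_i + Σ_{j≠i} q_j.
First-order condition: 250.3 − 3q_i − Σ_{j≠i} q_j = 0.
In a symmetric equilibrium every mine chooses the same q, so Σ_{j≠i} q_j = 2q. The condition becomes 250.3 − 5q = 0, giving q = 250.3/5 = 50.06.

50.06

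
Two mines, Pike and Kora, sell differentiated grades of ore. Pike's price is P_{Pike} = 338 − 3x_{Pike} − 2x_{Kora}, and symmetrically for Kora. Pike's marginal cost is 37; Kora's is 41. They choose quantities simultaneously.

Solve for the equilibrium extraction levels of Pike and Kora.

Mine Pike's profit: π = x_{Pike}(338 − 3x_{Pike} − 2x_{Kora}) − 37x_{Pike}.
∂π/∂x_{Pike} = 301 − 6x_{Pike} − 2x_{Kora} = 0 ⇒ x_{Pike} = 301/6 − (1/3)x_{Kora}.
Similarly x_{Kora} = 49.5 − (1/3)x_{Pike}.
Substituting the second reaction function into the first: x_{Pike} = 301/6 − (1/3)(49.5 − (1/3)x_{Pike}), which gives (8/9)x_{Pike} = 101/3 ⇒ x_{Pike} = 37.875.
Then x_{Kora} = 49.5 − (1/3)·37.875 = 36.875.

37.875, 36.875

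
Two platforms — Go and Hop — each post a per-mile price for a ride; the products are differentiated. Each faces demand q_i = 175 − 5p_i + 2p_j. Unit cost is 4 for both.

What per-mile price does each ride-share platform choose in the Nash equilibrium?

24.375

Go's profit: π = (p_{Go} − 4)(175 − 5p_{Go} + 2p_{Hop}).
∂π/∂p_{Go} = 195 − 10p_{Go} + 2p_{Hop} = 0 ⇒ p_{Go} = 19.5 + 0.2p_{Hop}.
By symmetry p_{Hop} = p_{Go}; substituting into the reaction function, 0.8p_{Go} = 19.5 and p_{Go} = 24.375.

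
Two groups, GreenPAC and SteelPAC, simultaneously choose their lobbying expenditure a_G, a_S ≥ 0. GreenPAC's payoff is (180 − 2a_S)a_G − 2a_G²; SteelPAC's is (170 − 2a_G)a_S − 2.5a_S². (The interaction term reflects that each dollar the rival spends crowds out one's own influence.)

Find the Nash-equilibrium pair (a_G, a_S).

35, 20

Expanding GreenPAC's payoff: 180a_G − 2a_Sa_G − 2a_G².
∂π/∂a_G = 180 − 2a_S − 4a_G = 0, so a_G = 45 − 0.5a_S.
Likewise for SteelPAC: a_S = 34 − 0.4a_G.
Solving the two reaction functions simultaneously: (1 − (−0.5)(−0.4))a_G = 45 − 0.5·34, so 0.8a_G = 28 and a_G = 35.
Then a_S = 34 − 0.4·35 = 20.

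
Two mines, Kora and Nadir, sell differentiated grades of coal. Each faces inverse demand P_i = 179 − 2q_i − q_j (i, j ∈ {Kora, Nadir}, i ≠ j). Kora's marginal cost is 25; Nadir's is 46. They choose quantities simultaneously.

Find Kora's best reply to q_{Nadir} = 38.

29

Mine Kora's profit: π = q_{Kora}(179 − 2q_{Kora} − q_{Nadir}) − 25q_{Kora}.
∂π/∂q_{Kora} = 154 − 4q_{Kora} − q_{Nadir} = 0 ⇒ q_{Kora} = 38.5 − 0.25q_{Nadir}.
At q_{Nadir} = 38: q_{Kora} = 38.5 − 0.25·38 = 29.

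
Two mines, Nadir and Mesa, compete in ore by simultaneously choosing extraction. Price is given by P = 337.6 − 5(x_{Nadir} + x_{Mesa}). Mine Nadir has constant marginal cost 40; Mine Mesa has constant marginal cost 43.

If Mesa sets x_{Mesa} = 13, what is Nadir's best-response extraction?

Mine Nadir's profit: π = x_{Nadir}(337.6 − 5(x_{Nadir} + x_{Mesa})) − 40x_{Nadir}.
∂π/∂x_{Nadir} = 297.6 − 10x_{Nadir} − 5x_{Mesa} = 0, so x_{Nadir} = 29.76 − 0.5x_{Mesa}.
At x_{Mesa} = 13: x_{Nadir} = 29.76 − 0.5·13 = 23.26.

23.26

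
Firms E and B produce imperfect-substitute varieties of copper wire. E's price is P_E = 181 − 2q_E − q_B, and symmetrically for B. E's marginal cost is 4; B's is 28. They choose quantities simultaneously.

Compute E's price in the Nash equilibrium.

78

Firm E's profit: π = q_E(181 − 2q_E − q_B) − 4q_E.
∂π/∂q_E = 177 − 4q_E − q_B = 0 ⇒ q_E = 44.25 − 0.25q_B.
Similarly q_B = 38.25 − 0.25q_E.
Solving the two reaction functions simultaneously: (1 − (−0.25)(−0.25))q_E = 44.25 − 0.25·38.25, so 0.9375q_E = 34.6875 and q_E = 37.
Then q_B = 38.25 − 0.25·37 = 29.
P_E = 181 − 2·37 − 29 = 78.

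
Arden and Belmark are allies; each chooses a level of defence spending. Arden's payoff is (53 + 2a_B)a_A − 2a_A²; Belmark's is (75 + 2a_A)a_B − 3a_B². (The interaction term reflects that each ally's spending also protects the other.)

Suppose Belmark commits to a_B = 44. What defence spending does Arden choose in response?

Expanding Arden's payoff: 53a_A + 2a_Ba_A − 2a_A².
∂π/∂a_A = 53 + 2a_B − 4a_A = 0, so a_A = 13.25 + 0.5a_B.
At a_B = 44: a_A = 13.25 + 0.5·44 = 35.25.

35.25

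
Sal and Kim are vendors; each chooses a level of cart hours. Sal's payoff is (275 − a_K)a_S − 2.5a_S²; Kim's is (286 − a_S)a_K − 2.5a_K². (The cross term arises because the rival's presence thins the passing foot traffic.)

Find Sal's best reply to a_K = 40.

47

Expanding Sal's payoff: 275a_S − a_Ka_S − 2.5a_S².
∂π/∂a_S = 275 − a_K − 5a_S = 0, so a_S = 55 − 0.2a_K.
At a_K = 40: a_S = 55 − 0.2·40 = 47.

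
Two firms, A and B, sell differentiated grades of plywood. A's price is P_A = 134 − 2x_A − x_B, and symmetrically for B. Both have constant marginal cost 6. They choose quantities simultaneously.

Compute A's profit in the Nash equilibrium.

Firm A's profit: π = x_A(134 − 2x_A − x_B) − 6x_A.
∂π/∂x_A = 128 − 4x_A − x_B = 0 ⇒ x_A = 32 − 0.25x_B.
Setting x_A = x_B in the reaction function: x_A = 32 − 0.25x_A, so x_A = 32 / 1.25 = 25.6.
P_A = 134 − 2·25.6 − 25.6 = 57.2.
Profit = (57.2 − 6)·25.6 = 1310.72.

1310.72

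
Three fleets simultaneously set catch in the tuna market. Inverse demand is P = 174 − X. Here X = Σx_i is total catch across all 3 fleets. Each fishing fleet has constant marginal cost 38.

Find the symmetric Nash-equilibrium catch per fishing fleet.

34

A representative fishing fleet's profit is π_i = x_i(174 − X) − 38x_i, with X = x_i + Σ_{j≠i} x_j.
First-order condition: 136 − 2x_i − Σ_{j≠i} x_j = 0.
With identical fishing fleets, set every x_j = x: then 136 − 2x − 2x = 0, i.e. x = 136/4 = 34.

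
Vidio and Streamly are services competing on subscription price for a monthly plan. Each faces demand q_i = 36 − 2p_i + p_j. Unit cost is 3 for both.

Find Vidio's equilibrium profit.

Vidio's profit: π = (p_{Vidio} − 3)(36 − 2p_{Vidio} + p_{Streamly}).
∂π/∂p_{Vidio} = 42 − 4p_{Vidio} + p_{Streamly} = 0 ⇒ p_{Vidio} = 10.5 + 0.25p_{Streamly}.
By symmetry p_{Streamly} = p_{Vidio}; substituting into the reaction function, 0.75p_{Vidio} = 10.5 and p_{Vidio} = 14.
q_{Vidio} = 36 − 2·14 + 14 = 22.
Profit = (14 − 3)·22 = 242.

242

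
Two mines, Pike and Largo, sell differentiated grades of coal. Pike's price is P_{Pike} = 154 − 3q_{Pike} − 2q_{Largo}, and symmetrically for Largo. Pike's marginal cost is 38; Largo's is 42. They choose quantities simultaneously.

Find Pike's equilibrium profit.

Mine Pike's profit: π = q_{Pike}(154 − 3q_{Pike} − 2q_{Largo}) − 38q_{Pike}.
∂π/∂q_{Pike} = 116 − 6q_{Pike} − 2q_{Largo} = 0 ⇒ q_{Pike} = 58/3 − (1/3)q_{Largo}.
Similarly q_{Largo} = 56/3 − (1/3)q_{Pike}.
Substituting the second reaction function into the first: q_{Pike} = 58/3 − (1/3)(56/3 − (1/3)q_{Pike}), which gives (8/9)q_{Pike} = 118/9 ⇒ q_{Pike} = 14.75.
Then q_{Largo} = 56/3 − (1/3)·14.75 = 13.75.
P_{Pike} = 154 − 3·14.75 − 2·13.75 = 82.25.
Profit = (82.25 − 38)·14.75 = 652.6875.

652.6875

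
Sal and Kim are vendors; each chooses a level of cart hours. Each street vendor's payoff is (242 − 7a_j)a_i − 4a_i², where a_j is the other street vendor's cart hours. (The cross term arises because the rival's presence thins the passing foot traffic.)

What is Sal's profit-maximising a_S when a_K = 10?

21.5

Sal's payoff is (242 − 7a_K)a_S − 4a_S².
∂π/∂a_S = 242 − 7a_K − 8a_S = 0, so a_S = 30.25 − 0.875a_K.
At a_K = 10: a_S = 30.25 − 0.875·10 = 21.5.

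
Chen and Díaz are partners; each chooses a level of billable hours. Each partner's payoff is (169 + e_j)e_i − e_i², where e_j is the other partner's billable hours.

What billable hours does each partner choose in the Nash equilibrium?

Chen's payoff is (169 + e_D)e_C − e_C².
∂π/∂e_C = 169 + e_D − 2e_C = 0, so e_C = 84.5 + 0.5e_D.
By symmetry e_D = e_C; substituting into the reaction function, 0.5e_C = 84.5 and e_C = 169.

169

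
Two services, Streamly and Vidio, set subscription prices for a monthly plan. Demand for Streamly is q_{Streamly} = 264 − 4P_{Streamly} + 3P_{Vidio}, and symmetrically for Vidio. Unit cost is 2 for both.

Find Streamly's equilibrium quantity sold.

Streamly's profit: π = (P_{Streamly} − 2)(264 − 4P_{Streamly} + 3P_{Vidio}).
∂π/∂P_{Streamly} = 272 − 8P_{Streamly} + 3P_{Vidio} = 0 ⇒ P_{Streamly} = 34 + 0.375P_{Vidio}.
The game is symmetric, so in equilibrium P_{Vidio} = P_{Streamly}: the reaction function gives 0.625P_{Streamly} = 34, hence P_{Streamly} = 54.4.
q_{Streamly} = 264 − 4·54.4 + 3·54.4 = 209.6.

209.6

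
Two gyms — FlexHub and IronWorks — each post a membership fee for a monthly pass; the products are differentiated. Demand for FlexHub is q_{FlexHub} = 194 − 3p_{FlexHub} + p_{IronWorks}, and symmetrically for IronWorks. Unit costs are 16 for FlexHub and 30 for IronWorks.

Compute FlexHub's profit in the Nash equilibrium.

3386.88

FlexHub's profit: π = (p_{FlexHub} − 16)(194 − 3p_{FlexHub} + p_{IronWorks}).
∂π/∂p_{FlexHub} = 242 − 6p_{FlexHub} + p_{IronWorks} = 0 ⇒ p_{FlexHub} = 121/3 + (1/6)p_{IronWorks}.
Similarly p_{IronWorks} = 142/3 + (1/6)p_{FlexHub}.
Substituting the second reaction function into the first: p_{FlexHub} = 121/3 + (1/6)(142/3 + (1/6)p_{FlexHub}), which gives (35/36)p_{FlexHub} = 434/9 ⇒ p_{FlexHub} = 49.6.
Then p_{IronWorks} = 142/3 + (1/6)·49.6 = 55.6.
q_{FlexHub} = 194 − 3·49.6 + 55.6 = 100.8.
Profit = (49.6 − 16)·100.8 = 3386.88.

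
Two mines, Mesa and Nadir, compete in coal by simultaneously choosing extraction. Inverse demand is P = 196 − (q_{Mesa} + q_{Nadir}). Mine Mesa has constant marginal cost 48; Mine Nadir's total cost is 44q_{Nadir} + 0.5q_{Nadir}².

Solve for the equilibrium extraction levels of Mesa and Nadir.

58.4, 31.2

Mine Mesa's profit: π = q_{Mesa}(196 − (q_{Mesa} + q_{Nadir})) − 48q_{Mesa}.
∂π/∂q_{Mesa} = 148 − 2q_{Mesa} − q_{Nadir} = 0, so q_{Mesa} = 74 − 0.5q_{Nadir}.
For Nadir: ∂π/∂q_{Nadir} = 152 − 3q_{Nadir} − q_{Mesa} = 0 ⇒ q_{Nadir} = 152/3 − (1/3)q_{Mesa}.
Plugging q_{Nadir} into Mesa's best response: q_{Mesa} = 74 − 0.5(152/3 − (1/3)q_{Mesa}) ⇒ (5/6)q_{Mesa} = 146/3, so q_{Mesa} = 58.4.
Then q_{Nadir} = 152/3 − (1/3)·58.4 = 31.2.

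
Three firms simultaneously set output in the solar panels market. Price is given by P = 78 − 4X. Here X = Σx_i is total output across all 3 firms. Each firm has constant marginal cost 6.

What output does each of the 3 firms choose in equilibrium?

4.5

A representative firm's profit is π_i = x_i(78 − 4X) − 6x_i, with X = x_i + Σ_{j≠i} x_j.
First-order condition: 72 − 8x_i − 4Σ_{j≠i} x_j = 0.
With identical firms, set every x_j = x: then 72 − 8x − 8x = 0, i.e. x = 72/16 = 4.5.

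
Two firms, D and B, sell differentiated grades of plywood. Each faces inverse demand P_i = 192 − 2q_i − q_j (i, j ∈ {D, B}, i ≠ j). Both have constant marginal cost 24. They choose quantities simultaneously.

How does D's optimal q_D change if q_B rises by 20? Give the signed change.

Firm D's profit: π = q_D(192 − 2q_D − q_B) − 24q_D.
∂π/∂q_D = 168 − 4q_D − q_B = 0 ⇒ q_D = 42 − 0.25q_B.
The reaction-function slope is −0.25, so a 20-unit rise in q_B moves q_D by −0.25 × 20 = −5. D's best response falls — the actions are strategic substitutes.

-5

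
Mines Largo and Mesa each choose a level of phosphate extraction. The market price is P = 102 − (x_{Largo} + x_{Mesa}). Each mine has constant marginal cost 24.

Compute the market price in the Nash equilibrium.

50

Mine Largo's profit: π = x_{Largo}(102 − (x_{Largo} + x_{Mesa})) − 24x_{Largo}.
∂π/∂x_{Largo} = 78 − 2x_{Largo} − x_{Mesa} = 0, so x_{Largo} = 39 − 0.5x_{Mesa}.
Setting x_{Largo} = x_{Mesa} in the reaction function: x_{Largo} = 39 − 0.5x_{Largo}, so x_{Largo} = 39 / 1.5 = 26.
Equilibrium price: P = 102 − 52 = 50.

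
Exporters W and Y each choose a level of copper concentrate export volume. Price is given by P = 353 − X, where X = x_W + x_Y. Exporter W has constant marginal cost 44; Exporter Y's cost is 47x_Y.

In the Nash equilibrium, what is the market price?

148

Exporter W's profit: π = x_W(353 − (x_W + x_Y)) − 44x_W.
∂π/∂x_W = 309 − 2x_W − x_Y = 0, so x_W = 154.5 − 0.5x_Y.
By the same steps for Y: x_Y = 153 − 0.5x_W.
Substituting the second reaction function into the first: x_W = 154.5 − 0.5(153 − 0.5x_W), which gives 0.75x_W = 78 ⇒ x_W = 104.
Then x_Y = 153 − 0.5·104 = 101.
Equilibrium price: P = 353 − 205 = 148.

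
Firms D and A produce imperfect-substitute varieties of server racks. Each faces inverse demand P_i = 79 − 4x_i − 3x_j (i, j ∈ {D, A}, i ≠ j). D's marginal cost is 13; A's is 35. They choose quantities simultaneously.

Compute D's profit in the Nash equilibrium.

207.36

Firm D's profit: π = x_D(79 − 4x_D − 3x_A) − 13x_D.
∂π/∂x_D = 66 − 8x_D − 3x_A = 0 ⇒ x_D = 8.25 − 0.375x_A.
Similarly x_A = 5.5 − 0.375x_D.
Plugging x_A into D's best response: x_D = 8.25 − 0.375(5.5 − 0.375x_D) ⇒ (55/64)x_D = 6.1875, so x_D = 7.2.
Then x_A = 5.5 − 0.375·7.2 = 2.8.
P_D = 79 − 4·7.2 − 3·2.8 = 41.8.
Profit = (41.8 − 13)·7.2 = 207.36.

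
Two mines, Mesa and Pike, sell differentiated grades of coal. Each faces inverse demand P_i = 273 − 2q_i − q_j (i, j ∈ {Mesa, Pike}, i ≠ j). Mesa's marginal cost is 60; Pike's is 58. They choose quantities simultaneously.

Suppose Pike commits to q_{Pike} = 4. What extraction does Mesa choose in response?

52.25

Mine Mesa's profit: π = q_{Mesa}(273 − 2q_{Mesa} − q_{Pike}) − 60q_{Mesa}.
∂π/∂q_{Mesa} = 213 − 4q_{Mesa} − q_{Pike} = 0 ⇒ q_{Mesa} = 53.25 − 0.25q_{Pike}.
At q_{Pike} = 4: q_{Mesa} = 53.25 − 0.25·4 = 52.25.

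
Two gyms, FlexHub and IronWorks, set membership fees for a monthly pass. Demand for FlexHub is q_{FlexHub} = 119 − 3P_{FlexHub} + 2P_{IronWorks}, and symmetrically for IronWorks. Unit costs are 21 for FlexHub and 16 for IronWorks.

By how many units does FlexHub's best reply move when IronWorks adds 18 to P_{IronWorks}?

FlexHub's profit: π = (P_{FlexHub} − 21)(119 − 3P_{FlexHub} + 2P_{IronWorks}).
∂π/∂P_{FlexHub} = 182 − 6P_{FlexHub} + 2P_{IronWorks} = 0 ⇒ P_{FlexHub} = 91/3 + (1/3)P_{IronWorks}.
The reaction-function slope is 1/3, so an 18-unit rise in P_{IronWorks} moves P_{FlexHub} by 1/3 × 18 = 6. FlexHub's best response rises — the actions are strategic complements.

6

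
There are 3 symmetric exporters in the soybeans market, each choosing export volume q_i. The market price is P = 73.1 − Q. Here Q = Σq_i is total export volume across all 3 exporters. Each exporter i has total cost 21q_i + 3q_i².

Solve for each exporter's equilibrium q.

5.21

A representative exporter's profit is π_i = q_i(73.1 − Q) − 21q_i − 3q_i², with Q = q_i + Σ_{j≠i} q_j.
First-order condition: 52.1 − 8q_i − Σ_{j≠i} q_j = 0.
In a symmetric equilibrium every exporter chooses the same q, so Σ_{j≠i} q_j = 2q. The condition becomes 52.1 − 10q = 0, giving q = 52.1/10 = 5.21.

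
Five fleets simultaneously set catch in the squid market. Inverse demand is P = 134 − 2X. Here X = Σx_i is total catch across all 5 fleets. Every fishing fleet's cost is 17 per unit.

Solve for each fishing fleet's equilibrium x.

A representative fishing fleet's profit is π_i = x_i(134 − 2X) − 17x_i, with X = x_i + Σ_{j≠i} x_j.
First-order condition: 117 − 4x_i − 2Σ_{j≠i} x_j = 0.
Imposing symmetry (x_j = x for all j) turns Σ_{j≠i} x_j into 4x, so 117 = 12x and x = 9.75.

9.75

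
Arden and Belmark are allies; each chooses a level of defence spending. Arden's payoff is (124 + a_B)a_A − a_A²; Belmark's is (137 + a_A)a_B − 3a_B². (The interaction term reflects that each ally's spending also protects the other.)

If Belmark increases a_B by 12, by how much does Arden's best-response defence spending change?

Expanding Arden's payoff: 124a_A + a_Ba_A − a_A².
∂π/∂a_A = 124 + a_B − 2a_A = 0, so a_A = 62 + 0.5a_B.
The reaction-function slope is 0.5, so a 12-unit rise in a_B moves a_A by 0.5 × 12 = 6. Arden's best response rises — the actions are strategic complements.

6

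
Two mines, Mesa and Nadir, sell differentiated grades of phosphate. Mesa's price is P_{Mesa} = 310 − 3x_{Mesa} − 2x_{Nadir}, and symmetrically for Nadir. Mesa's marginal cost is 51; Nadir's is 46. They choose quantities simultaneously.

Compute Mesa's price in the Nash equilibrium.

Mine Mesa's profit: π = x_{Mesa}(310 − 3x_{Mesa} − 2x_{Nadir}) − 51x_{Mesa}.
∂π/∂x_{Mesa} = 259 − 6x_{Mesa} − 2x_{Nadir} = 0 ⇒ x_{Mesa} = 259/6 − (1/3)x_{Nadir}.
Similarly x_{Nadir} = 44 − (1/3)x_{Mesa}.
Substituting the second reaction function into the first: x_{Mesa} = 259/6 − (1/3)(44 − (1/3)x_{Mesa}), which gives (8/9)x_{Mesa} = 28.5 ⇒ x_{Mesa} = 32.0625.
Then x_{Nadir} = 44 − (1/3)·32.0625 = 33.3125.
P_{Mesa} = 310 − 3·32.0625 − 2·33.3125 = 147.1875.

147.1875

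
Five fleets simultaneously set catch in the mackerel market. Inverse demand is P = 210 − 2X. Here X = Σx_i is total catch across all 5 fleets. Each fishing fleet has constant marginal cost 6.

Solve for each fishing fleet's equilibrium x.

17

A representative fishing fleet's profit is π_i = x_i(210 − 2X) − 6x_i, with X = x_i + Σ_{j≠i} x_j.
First-order condition: 204 − 4x_i − 2Σ_{j≠i} x_j = 0.
With identical fishing fleets, set every x_j = x: then 204 − 4x − 8x = 0, i.e. x = 204/12 = 17.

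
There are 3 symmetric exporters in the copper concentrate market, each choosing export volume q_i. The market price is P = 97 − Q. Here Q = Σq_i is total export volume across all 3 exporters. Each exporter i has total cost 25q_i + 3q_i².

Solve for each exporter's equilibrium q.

7.2

A representative exporter's profit is π_i = q_i(97 − Q) − 25q_i − 3q_i², with Q = q_i + Σ_{j≠i} q_j.
First-order condition: 72 − 8q_i − Σ_{j≠i} q_j = 0.
With identical exporters, set every q_j = q: then 72 − 8q − 2q = 0, i.e. q = 72/10 = 7.2.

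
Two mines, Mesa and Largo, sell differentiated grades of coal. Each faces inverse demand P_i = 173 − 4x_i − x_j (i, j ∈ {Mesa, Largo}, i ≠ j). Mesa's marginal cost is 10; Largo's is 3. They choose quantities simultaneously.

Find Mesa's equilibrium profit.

Mine Mesa's profit: π = x_{Mesa}(173 − 4x_{Mesa} − x_{Largo}) − 10x_{Mesa}.
∂π/∂x_{Mesa} = 163 − 8x_{Mesa} − x_{Largo} = 0 ⇒ x_{Mesa} = 20.375 − 0.125x_{Largo}.
Similarly x_{Largo} = 21.25 − 0.125x_{Mesa}.
Solving the two reaction functions simultaneously: (1 − (−0.125)(−0.125))x_{Mesa} = 20.375 − 0.125·21.25, so (63/64)x_{Mesa} = 567/32 and x_{Mesa} = 18.
Then x_{Largo} = 21.25 − 0.125·18 = 19.
P_{Mesa} = 173 − 4·18 − 19 = 82.
Profit = (82 − 10)·18 = 1296.

1296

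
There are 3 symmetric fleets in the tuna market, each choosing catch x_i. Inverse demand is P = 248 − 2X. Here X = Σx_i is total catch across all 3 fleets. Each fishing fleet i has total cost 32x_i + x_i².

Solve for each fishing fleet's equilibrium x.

A representative fishing fleet's profit is π_i = x_i(248 − 2X) − 32x_i − x_i², with X = x_i + Σ_{j≠i} x_j.
First-order condition: 216 − 6x_i − 2Σ_{j≠i} x_j = 0.
Imposing symmetry (x_j = x for all j) turns Σ_{j≠i} x_j into 2x, so 216 = 10x and x = 21.6.

21.6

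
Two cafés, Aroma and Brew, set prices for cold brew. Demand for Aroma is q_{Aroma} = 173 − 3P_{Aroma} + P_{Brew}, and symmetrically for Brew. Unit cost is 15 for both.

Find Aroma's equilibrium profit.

2453.88

Aroma's profit: π = (P_{Aroma} − 15)(173 − 3P_{Aroma} + P_{Brew}).
∂π/∂P_{Aroma} = 218 − 6P_{Aroma} + P_{Brew} = 0 ⇒ P_{Aroma} = 109/3 + (1/6)P_{Brew}.
The game is symmetric, so in equilibrium P_{Brew} = P_{Aroma}: the reaction function gives (5/6)P_{Aroma} = 109/3, hence P_{Aroma} = 43.6.
q_{Aroma} = 173 − 3·43.6 + 43.6 = 85.8.
Profit = (43.6 − 15)·85.8 = 2453.88.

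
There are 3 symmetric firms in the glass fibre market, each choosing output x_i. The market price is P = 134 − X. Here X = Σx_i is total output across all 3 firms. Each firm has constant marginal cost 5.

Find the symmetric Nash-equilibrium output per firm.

A representative firm's profit is π_i = x_i(134 − X) − 5x_i, with X = x_i + Σ_{j≠i} x_j.
First-order condition: 129 − 2x_i − Σ_{j≠i} x_j = 0.
With identical firms, set every x_j = x: then 129 − 2x − 2x = 0, i.e. x = 129/4 = 32.25.

32.25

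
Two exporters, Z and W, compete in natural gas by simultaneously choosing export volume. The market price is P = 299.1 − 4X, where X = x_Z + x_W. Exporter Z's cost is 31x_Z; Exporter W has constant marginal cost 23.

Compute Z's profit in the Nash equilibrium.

Exporter Z's profit: π = x_Z(299.1 − 4(x_Z + x_W)) − 31x_Z.
∂π/∂x_Z = 268.1 − 8x_Z − 4x_W = 0, so x_Z = 33.5125 − 0.5x_W.
By the same steps for W: x_W = 34.5125 − 0.5x_Z.
Substituting the second reaction function into the first: x_Z = 33.5125 − 0.5(34.5125 − 0.5x_Z), which gives 0.75x_Z = 2601/160 ⇒ x_Z = 21.675.
Then x_W = 34.5125 − 0.5·21.675 = 23.675.
Price P = 299.1 − 4·45.35 = 117.7.
Z's profit: (117.7 − 31)·21.675 = 1879.2225.

1879.2225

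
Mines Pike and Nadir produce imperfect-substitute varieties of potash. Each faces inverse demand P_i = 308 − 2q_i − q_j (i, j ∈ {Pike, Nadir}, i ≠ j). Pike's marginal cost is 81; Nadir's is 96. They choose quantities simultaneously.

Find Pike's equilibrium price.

Mine Pike's profit: π = q_{Pike}(308 − 2q_{Pike} − q_{Nadir}) − 81q_{Pike}.
∂π/∂q_{Pike} = 227 − 4q_{Pike} − q_{Nadir} = 0 ⇒ q_{Pike} = 56.75 − 0.25q_{Nadir}.
Similarly q_{Nadir} = 53 − 0.25q_{Pike}.
Solving the two reaction functions simultaneously: (1 − (−0.25)(−0.25))q_{Pike} = 56.75 − 0.25·53, so 0.9375q_{Pike} = 43.5 and q_{Pike} = 46.4.
Then q_{Nadir} = 53 − 0.25·46.4 = 41.4.
P_{Pike} = 308 − 2·46.4 − 41.4 = 173.8.

173.8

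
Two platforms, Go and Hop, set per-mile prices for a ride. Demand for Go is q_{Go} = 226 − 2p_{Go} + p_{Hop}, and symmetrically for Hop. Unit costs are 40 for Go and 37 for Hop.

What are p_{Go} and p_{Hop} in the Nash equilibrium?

Go's profit: π = (p_{Go} − 40)(226 − 2p_{Go} + p_{Hop}).
∂π/∂p_{Go} = 306 − 4p_{Go} + p_{Hop} = 0 ⇒ p_{Go} = 76.5 + 0.25p_{Hop}.
Similarly p_{Hop} = 75 + 0.25p_{Go}.
Plugging p_{Hop} into Go's best response: p_{Go} = 76.5 + 0.25(75 + 0.25p_{Go}) ⇒ 0.9375p_{Go} = 95.25, so p_{Go} = 101.6.
Then p_{Hop} = 75 + 0.25·101.6 = 100.4.

101.6, 100.4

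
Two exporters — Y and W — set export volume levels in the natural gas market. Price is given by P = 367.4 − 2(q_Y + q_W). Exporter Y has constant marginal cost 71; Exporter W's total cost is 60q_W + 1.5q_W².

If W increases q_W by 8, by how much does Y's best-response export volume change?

-4

Exporter Y's profit: π = q_Y(367.4 − 2(q_Y + q_W)) − 71q_Y.
∂π/∂q_Y = 296.4 − 4q_Y − 2q_W = 0, so q_Y = 74.1 − 0.5q_W.
The reaction-function slope is −0.5, so an 8-unit rise in q_W moves q_Y by −0.5 × 8 = −4. Y's best response falls — the actions are strategic substitutes.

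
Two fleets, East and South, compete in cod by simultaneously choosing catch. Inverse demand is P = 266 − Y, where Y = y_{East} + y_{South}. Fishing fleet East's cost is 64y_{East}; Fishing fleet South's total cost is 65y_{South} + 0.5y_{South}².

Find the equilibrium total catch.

121

Fishing fleet East's profit: π = y_{East}(266 − (y_{East} + y_{South})) − 64y_{East}.
∂π/∂y_{East} = 202 − 2y_{East} − y_{South} = 0, so y_{East} = 101 − 0.5y_{South}.
For South: ∂π/∂y_{South} = 201 − 3y_{South} − y_{East} = 0 ⇒ y_{South} = 67 − (1/3)y_{East}.
Solving the two reaction functions simultaneously: (1 − (−0.5)(−1/3))y_{East} = 101 − 0.5·67, so (5/6)y_{East} = 67.5 and y_{East} = 81.
Then y_{South} = 67 − (1/3)·81 = 40.
Total catch: 81 + 40 = 121.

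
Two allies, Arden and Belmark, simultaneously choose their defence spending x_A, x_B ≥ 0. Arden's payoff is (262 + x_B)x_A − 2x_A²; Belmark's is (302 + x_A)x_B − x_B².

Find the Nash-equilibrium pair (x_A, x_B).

Expanding Arden's payoff: 262x_A + x_Bx_A − 2x_A².
∂π/∂x_A = 262 + x_B − 4x_A = 0, so x_A = 65.5 + 0.25x_B.
Likewise for Belmark: x_B = 151 + 0.5x_A.
Plugging x_B into Arden's best response: x_A = 65.5 + 0.25(151 + 0.5x_A) ⇒ 0.875x_A = 103.25, so x_A = 118.
Then x_B = 151 + 0.5·118 = 210.

118, 210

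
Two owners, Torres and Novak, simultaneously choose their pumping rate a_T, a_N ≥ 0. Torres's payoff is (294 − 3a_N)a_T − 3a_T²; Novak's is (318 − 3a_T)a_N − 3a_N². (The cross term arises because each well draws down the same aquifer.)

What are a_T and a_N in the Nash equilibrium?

Expanding Torres's payoff: 294a_T − 3a_Na_T − 3a_T².
∂π/∂a_T = 294 − 3a_N − 6a_T = 0, so a_T = 49 − 0.5a_N.
Likewise for Novak: a_N = 53 − 0.5a_T.
Solving the two reaction functions simultaneously: (1 − (−0.5)(−0.5))a_T = 49 − 0.5·53, so 0.75a_T = 22.5 and a_T = 30.
Then a_N = 53 − 0.5·30 = 38.

30, 38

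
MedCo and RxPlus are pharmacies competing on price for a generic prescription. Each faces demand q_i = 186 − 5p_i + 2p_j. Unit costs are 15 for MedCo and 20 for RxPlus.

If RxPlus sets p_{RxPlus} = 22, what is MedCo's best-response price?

MedCo's profit: π = (p_{MedCo} − 15)(186 − 5p_{MedCo} + 2p_{RxPlus}).
∂π/∂p_{MedCo} = 261 − 10p_{MedCo} + 2p_{RxPlus} = 0 ⇒ p_{MedCo} = 26.1 + 0.2p_{RxPlus}.
At p_{RxPlus} = 22: p_{MedCo} = 26.1 + 0.2·22 = 30.5.

30.5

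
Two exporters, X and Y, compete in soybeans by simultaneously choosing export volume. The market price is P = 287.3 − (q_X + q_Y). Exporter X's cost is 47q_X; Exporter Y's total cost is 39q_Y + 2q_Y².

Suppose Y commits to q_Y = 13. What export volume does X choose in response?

Exporter X's profit: π = q_X(287.3 − (q_X + q_Y)) − 47q_X.
∂π/∂q_X = 240.3 − 2q_X − q_Y = 0, so q_X = 120.15 − 0.5q_Y.
At q_Y = 13: q_X = 120.15 − 0.5·13 = 113.65.

113.65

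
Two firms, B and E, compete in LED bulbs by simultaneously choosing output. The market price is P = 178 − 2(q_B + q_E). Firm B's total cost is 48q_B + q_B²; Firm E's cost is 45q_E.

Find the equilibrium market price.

98.8

Firm B's profit: π = q_B(178 − 2(q_B + q_E)) − 48q_B − q_B².
∂π/∂q_B = 130 − 6q_B − 2q_E = 0, so q_B = 65/3 − (1/3)q_E.
For E: ∂π/∂q_E = 133 − 4q_E − 2q_B = 0 ⇒ q_E = 33.25 − 0.5q_B.
Plugging q_E into B's best response: q_B = 65/3 − (1/3)(33.25 − 0.5q_B) ⇒ (5/6)q_B = 127/12, so q_B = 12.7.
Then q_E = 33.25 − 0.5·12.7 = 26.9.
Equilibrium price: P = 178 − 2·39.6 = 98.8.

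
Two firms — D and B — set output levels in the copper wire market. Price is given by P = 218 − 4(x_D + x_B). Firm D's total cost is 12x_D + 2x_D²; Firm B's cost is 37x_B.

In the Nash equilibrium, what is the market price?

104.4

Firm D's profit: π = x_D(218 − 4(x_D + x_B)) − 12x_D − 2x_D².
∂π/∂x_D = 206 − 12x_D − 4x_B = 0, so x_D = 103/6 − (1/3)x_B.
For B: ∂π/∂x_B = 181 − 8x_B − 4x_D = 0 ⇒ x_B = 22.625 − 0.5x_D.
Plugging x_B into D's best response: x_D = 103/6 − (1/3)(22.625 − 0.5x_D) ⇒ (5/6)x_D = 9.625, so x_D = 11.55.
Then x_B = 22.625 − 0.5·11.55 = 16.85.
Equilibrium price: P = 218 − 4·28.4 = 104.4.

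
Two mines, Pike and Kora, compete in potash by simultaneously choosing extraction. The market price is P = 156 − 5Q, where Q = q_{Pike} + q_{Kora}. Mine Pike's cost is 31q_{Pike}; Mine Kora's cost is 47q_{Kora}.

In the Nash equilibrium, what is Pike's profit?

Mine Pike's profit: π = q_{Pike}(156 − 5(q_{Pike} + q_{Kora})) − 31q_{Pike}.
∂π/∂q_{Pike} = 125 − 10q_{Pike} − 5q_{Kora} = 0, so q_{Pike} = 12.5 − 0.5q_{Kora}.
By the same steps for Kora: q_{Kora} = 10.9 − 0.5q_{Pike}.
Plugging q_{Kora} into Pike's best response: q_{Pike} = 12.5 − 0.5(10.9 − 0.5q_{Pike}) ⇒ 0.75q_{Pike} = 7.05, so q_{Pike} = 9.4.
Then q_{Kora} = 10.9 − 0.5·9.4 = 6.2.
Price P = 156 − 5·15.6 = 78.
Pike's profit: (78 − 31)·9.4 = 441.8.

441.8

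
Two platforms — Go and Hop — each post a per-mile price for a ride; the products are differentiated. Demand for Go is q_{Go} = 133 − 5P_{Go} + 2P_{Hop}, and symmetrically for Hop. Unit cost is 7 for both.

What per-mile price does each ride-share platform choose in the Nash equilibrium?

21

Go's profit: π = (P_{Go} − 7)(133 − 5P_{Go} + 2P_{Hop}).
∂π/∂P_{Go} = 168 − 10P_{Go} + 2P_{Hop} = 0 ⇒ P_{Go} = 16.8 + 0.2P_{Hop}.
The game is symmetric, so in equilibrium P_{Hop} = P_{Go}: the reaction function gives 0.8P_{Go} = 16.8, hence P_{Go} = 21.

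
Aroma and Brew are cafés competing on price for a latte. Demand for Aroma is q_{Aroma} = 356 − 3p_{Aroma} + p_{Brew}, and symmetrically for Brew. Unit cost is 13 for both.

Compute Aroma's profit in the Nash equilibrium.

Aroma's profit: π = (p_{Aroma} − 13)(356 − 3p_{Aroma} + p_{Brew}).
∂π/∂p_{Aroma} = 395 − 6p_{Aroma} + p_{Brew} = 0 ⇒ p_{Aroma} = 395/6 + (1/6)p_{Brew}.
By symmetry p_{Brew} = p_{Aroma}; substituting into the reaction function, (5/6)p_{Aroma} = 395/6 and p_{Aroma} = 79.
q_{Aroma} = 356 − 3·79 + 79 = 198.
Profit = (79 − 13)·198 = 13068.

13068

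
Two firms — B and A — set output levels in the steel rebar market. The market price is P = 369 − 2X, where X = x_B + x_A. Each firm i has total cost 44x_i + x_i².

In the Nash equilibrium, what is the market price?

206.5

Firm B's profit: π = x_B(369 − 2(x_B + x_A)) − 44x_B − x_B².
∂π/∂x_B = 325 − 6x_B − 2x_A = 0, so x_B = 325/6 − (1/3)x_A.
By symmetry x_A = x_B; substituting into the reaction function, (4/3)x_B = 325/6 and x_B = 40.625.
Equilibrium price: P = 369 − 2·81.25 = 206.5.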